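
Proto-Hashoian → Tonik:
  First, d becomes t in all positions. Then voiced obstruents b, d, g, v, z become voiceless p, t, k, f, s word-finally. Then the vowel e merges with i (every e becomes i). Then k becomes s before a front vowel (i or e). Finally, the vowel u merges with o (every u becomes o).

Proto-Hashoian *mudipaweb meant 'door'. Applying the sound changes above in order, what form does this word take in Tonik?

motipawip

Tonik: *mudipaweb
  mudipaweb → mutipaweb   [unconditioned shift]
  mutipaweb → mutipawep   [final devoicing]
  mutipawep → mutipawip   [vowel merger]
  mutipawip (rule 4 does not apply)
  mutipawip → motipawip   [vowel merger]
  giving Tonik motipawip.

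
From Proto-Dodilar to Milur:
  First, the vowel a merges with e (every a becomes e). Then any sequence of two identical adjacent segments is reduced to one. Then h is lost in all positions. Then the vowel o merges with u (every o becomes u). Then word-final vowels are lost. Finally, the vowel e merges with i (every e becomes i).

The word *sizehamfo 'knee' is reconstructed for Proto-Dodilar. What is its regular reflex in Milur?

siziimf

Milur: start from *sizehamfo.
  rule 1 (vowel merger): sizehamfo → sizehemfo
  rule 2: no change — sizehemfo
  rule 3 (h-loss): sizehemfo → sizeemfo
  rule 4 (vowel merger): sizeemfo → sizeemfu
  rule 5 (apocope): sizeemfu → sizeemf
  rule 6 (vowel merger): sizeemf → siziimf
  ⇒ Milur siziimf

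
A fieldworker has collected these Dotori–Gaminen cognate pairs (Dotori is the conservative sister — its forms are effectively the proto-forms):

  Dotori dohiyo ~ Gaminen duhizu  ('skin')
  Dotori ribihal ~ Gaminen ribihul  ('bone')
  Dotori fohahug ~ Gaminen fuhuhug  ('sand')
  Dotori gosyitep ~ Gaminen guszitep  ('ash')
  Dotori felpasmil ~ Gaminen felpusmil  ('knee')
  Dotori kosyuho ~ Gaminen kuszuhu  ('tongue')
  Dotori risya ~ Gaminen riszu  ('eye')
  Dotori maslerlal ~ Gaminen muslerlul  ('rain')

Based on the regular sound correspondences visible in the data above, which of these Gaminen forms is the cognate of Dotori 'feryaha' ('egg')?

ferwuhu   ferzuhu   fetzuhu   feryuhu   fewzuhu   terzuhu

risya ~ riszu — Dotori y corresponds to Gaminen z after a consonant, before a back vowel.
ribihal ~ ribihul, fohahug ~ fuhuhug — Dotori a corresponds to Gaminen u after a consonant, before a consonant other than r, m, n, p, b, f, v.
risya ~ riszu — Dotori a corresponds to Gaminen u word-finally.
Applying these to Dotori 'feryaha':
  feryaha → ferzaha   (y→z after a consonant, before a back vowel)
  ferzaha → ferzuha   (a→u after a consonant, before a consonant other than r, m, n, p, b, f, v)
  ferzuha → ferzuhu   (a→u word-finally)
So the Gaminen cognate is 'ferzuhu'.

ferzuhu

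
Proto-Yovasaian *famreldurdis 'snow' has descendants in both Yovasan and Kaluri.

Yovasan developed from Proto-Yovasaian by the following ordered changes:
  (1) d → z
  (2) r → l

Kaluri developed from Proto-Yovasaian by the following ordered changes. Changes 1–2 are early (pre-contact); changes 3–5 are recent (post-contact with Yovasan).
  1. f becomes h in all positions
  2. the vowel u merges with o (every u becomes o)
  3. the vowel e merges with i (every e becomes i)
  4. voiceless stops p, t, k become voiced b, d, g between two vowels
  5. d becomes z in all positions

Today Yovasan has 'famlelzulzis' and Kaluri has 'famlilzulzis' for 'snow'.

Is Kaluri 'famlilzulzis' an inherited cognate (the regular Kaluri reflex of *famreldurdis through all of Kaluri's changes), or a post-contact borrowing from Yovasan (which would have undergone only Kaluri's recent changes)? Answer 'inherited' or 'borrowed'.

If inherited, *famreldurdis would pass through all of Kaluri's changes:
Kaluri: start from *famreldurdis.
  rule 1 (unconditioned shift): famreldurdis → hamreldurdis
  rule 2 (vowel merger): hamreldurdis → hamreldordis
  rule 3 (vowel merger): hamreldordis → hamrildordis
  rule 4: no change — hamrildordis
  rule 5 (unconditioned shift): hamrildordis → hamrilzorzis
  ⇒ Kaluri hamrilzorzis
If borrowed from Yovasan 'famlelzulzis' after the early changes, it would undergo only the recent ones:
  rule 3 (vowel merger): famlelzulzis → famlilzulzis
  rule 4 (intervocalic voicing): no change (famlilzulzis)
  rule 5 (unconditioned shift): no change (famlilzulzis)
  ⇒ as a loan: famlilzulzis
Kaluri 'famlilzulzis' matches the loan outcome 'famlilzulzis', not the inherited 'hamrilzorzis' — it skipped the early Kaluri changes, so it was borrowed from Yovasan.

borrowed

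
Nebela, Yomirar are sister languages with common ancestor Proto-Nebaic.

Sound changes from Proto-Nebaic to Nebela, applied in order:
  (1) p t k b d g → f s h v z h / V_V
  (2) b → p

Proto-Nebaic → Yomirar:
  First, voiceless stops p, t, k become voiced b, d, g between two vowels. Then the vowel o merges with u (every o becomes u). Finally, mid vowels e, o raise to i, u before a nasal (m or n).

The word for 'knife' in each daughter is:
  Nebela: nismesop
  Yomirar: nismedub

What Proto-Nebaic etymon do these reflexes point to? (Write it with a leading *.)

Position 6: Nebela has s, Yomirar has d. Taking the neighbouring segments as reconstructed: Nebela s could go back to *t or *s; Yomirar d could go back to *t or *d — the one source consistent with every daughter is *t.
Position 7: Nebela has o, Yomirar has u. Nebela preserves o here (none of its changes turn any other segment into o), so the proto-segment is *o.
Position 8: Nebela has p, Yomirar has b. Taking the neighbouring segments as reconstructed: Nebela p could go back to *p or *b; Yomirar b can only go back to *b — the one source consistent with every daughter is *b.
The remaining positions agree across the daughters. Check the candidate against every language:
Nebela: *nismetob
  nismetob → nismesob   [intervocalic lenition]
  nismesob → nismesop   [unconditioned shift]
  giving Nebela nismesop.
Yomirar: *nismetob > nismedob > nismedub  (by intervocalic voicing, vowel merger)
Only *nismetob yields all of Nebela nismesop, Yomirar nismedub.

*nismetob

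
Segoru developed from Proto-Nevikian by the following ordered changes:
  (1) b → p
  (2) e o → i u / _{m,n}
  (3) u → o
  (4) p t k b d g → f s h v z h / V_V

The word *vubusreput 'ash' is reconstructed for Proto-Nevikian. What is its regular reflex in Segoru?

Segoru: *vubusreput
  vubusreput → vupusreput   [unconditioned shift]
  vupusreput (rule 2 does not apply)
  vupusreput → voposrepot   [vowel merger]
  voposrepot → vofosrefot   [intervocalic lenition]
  giving Segoru vofosrefot.

vofosrefot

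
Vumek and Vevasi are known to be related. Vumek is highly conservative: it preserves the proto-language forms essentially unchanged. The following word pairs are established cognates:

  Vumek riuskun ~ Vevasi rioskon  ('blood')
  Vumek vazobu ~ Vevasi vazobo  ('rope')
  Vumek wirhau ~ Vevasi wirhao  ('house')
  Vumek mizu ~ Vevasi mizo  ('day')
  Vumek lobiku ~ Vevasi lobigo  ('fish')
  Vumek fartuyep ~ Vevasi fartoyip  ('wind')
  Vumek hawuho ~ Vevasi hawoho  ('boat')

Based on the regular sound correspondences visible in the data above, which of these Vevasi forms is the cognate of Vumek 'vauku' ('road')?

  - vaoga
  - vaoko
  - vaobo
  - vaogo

riuskun ~ rioskon — Vumek u corresponds to Vevasi o after a vowel, before a consonant other than r, m, n, p, b, f, v.
lobiku ~ lobigo — Vumek k corresponds to Vevasi g between vowels (before a back vowel).
vazobu ~ vazobo, mizu ~ mizo — Vumek u corresponds to Vevasi o word-finally.
Applying these to Vumek 'vauku':
  vauku → vaoku   (u→o after a vowel, before a consonant other than r, m, n, p, b, f, v)
  vaoku → vaogu   (k→g between vowels (before a back vowel))
  vaogu → vaogo   (u→o word-finally)
So the Vevasi cognate is 'vaogo'.

vaogo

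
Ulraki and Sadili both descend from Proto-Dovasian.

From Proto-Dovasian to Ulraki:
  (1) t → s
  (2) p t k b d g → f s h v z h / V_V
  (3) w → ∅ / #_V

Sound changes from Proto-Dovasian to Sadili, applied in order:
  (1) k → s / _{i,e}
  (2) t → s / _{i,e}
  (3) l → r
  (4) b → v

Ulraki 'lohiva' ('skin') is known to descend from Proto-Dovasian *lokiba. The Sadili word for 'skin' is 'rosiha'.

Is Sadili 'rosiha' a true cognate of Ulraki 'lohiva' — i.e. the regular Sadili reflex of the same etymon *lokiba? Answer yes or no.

no

Derive the expected Sadili reflex of *lokiba:
Sadili: start from *lokiba.
  rule 1 (palatalisation): lokiba → losiba
  rule 2: no change — losiba
  rule 3 (unconditioned shift): losiba → rosiba
  rule 4 (unconditioned shift): rosiba → rosiva
  ⇒ Sadili rosiva
The regular Sadili reflex would be 'rosiva', but the attested form is 'rosiha'. The correspondence is irregular, so they are not cognates (the Sadili form has a different source).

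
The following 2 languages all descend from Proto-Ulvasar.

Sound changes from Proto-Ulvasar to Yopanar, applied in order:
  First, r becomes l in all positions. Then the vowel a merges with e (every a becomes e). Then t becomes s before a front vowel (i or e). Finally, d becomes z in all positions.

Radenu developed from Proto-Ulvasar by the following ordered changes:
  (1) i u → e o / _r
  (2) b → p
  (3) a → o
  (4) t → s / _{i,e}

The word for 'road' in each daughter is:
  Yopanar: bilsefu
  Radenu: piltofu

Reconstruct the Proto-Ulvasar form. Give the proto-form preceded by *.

Position 1: Yopanar has b, Radenu has p. Yopanar preserves b here (none of its changes turn any other segment into b), so the proto-segment is *b.
Position 4: Yopanar has s, Radenu has t. Radenu preserves t here (none of its changes turn any other segment into t), so the proto-segment is *t.
Verify the candidate proto-form against each daughter:
Yopanar: start from *biltafu.
  rule 1: no change — biltafu
  rule 2 (vowel merger): biltafu → biltefu
  rule 3 (palatalisation): biltefu → bilsefu
  rule 4: no change — bilsefu
  ⇒ Yopanar bilsefu
Radenu: *biltafu > piltafu > piltofu  (by unconditioned shift, vowel merger)
No other proto-form is consistent with every reflex, so the reconstruction is *biltafu.

*biltafu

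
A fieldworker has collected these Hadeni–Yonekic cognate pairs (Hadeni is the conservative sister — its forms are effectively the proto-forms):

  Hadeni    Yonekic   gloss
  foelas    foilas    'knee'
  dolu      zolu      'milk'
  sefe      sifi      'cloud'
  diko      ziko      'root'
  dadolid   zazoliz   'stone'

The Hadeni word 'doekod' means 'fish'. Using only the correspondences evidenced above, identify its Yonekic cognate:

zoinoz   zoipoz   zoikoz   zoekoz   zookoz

dolu ~ zolu — Hadeni d corresponds to Yonekic z word-initially before a back vowel.
foelas ~ foilas — Hadeni e corresponds to Yonekic i after a vowel, before a consonant other than r, m, n, p, b, f, v.
dadolid ~ zazoliz — Hadeni d corresponds to Yonekic z word-finally.
Applying these to Hadeni 'doekod':
  doekod → zoekod   (d→z word-initially before a back vowel)
  zoekod → zoikod   (e→i after a vowel, before a consonant other than r, m, n, p, b, f, v)
  zoikod → zoikoz   (d→z word-finally)
So the Yonekic cognate is 'zoikoz'.

zoikoz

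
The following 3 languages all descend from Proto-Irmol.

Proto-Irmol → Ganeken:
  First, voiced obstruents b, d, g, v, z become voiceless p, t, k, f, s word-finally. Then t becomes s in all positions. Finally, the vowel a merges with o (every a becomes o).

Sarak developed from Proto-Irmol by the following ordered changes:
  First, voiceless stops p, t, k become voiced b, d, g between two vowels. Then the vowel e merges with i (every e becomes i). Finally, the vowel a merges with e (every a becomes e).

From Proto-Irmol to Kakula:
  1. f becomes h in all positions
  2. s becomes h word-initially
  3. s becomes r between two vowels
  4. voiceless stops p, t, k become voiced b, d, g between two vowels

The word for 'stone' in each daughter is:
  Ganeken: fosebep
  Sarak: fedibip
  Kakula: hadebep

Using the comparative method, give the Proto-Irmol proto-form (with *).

Position 6: Ganeken has e, Sarak has i, Kakula has e. Ganeken preserves e here (none of its changes turn any other segment into e), so the proto-segment is *e.
Position 4: Ganeken has e, Sarak has i, Kakula has e. Ganeken preserves e here (none of its changes turn any other segment into e), so the proto-segment is *e.
Position 2: Ganeken has o, Sarak has e, Kakula has a. Kakula preserves a here (none of its changes turn any other segment into a), so the proto-segment is *a.
This points to *fatebep. Verify forward in each daughter:
Ganeken: start from *fatebep.
  rule 1: no change — fatebep
  rule 2 (unconditioned shift): fatebep → fasebep
  rule 3 (vowel merger): fasebep → fosebep
  ⇒ Ganeken fosebep
Sarak: *fatebep > fadebep > fadibip > fedibip  (by intervocalic voicing, vowel merger, vowel merger)
Kakula: *fatebep > hatebep > hadebep  (by unconditioned shift, intervocalic voicing)
Only *fatebep yields all of Ganeken fosebep, Sarak fedibip, Kakula hadebep.

*fatebep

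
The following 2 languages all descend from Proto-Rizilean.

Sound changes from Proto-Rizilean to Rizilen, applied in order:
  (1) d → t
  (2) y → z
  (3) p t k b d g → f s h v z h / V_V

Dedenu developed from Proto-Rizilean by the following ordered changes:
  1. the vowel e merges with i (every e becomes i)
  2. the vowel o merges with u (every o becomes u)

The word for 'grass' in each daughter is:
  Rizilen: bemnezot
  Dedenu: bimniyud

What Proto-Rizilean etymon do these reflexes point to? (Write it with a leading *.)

*bemneyod

Position 8: Rizilen has t, Dedenu has d. Dedenu preserves d here (none of its changes turn any other segment into d), so the proto-segment is *d.
Position 6: Rizilen has z, Dedenu has y. Dedenu preserves y here (none of its changes turn any other segment into y), so the proto-segment is *y.
Position 2: Rizilen has e, Dedenu has i. Rizilen preserves e here (none of its changes turn any other segment into e), so the proto-segment is *e.
Continuing position by position gives *bemneyod; check it forward:
Rizilen: *bemneyod
  bemneyod → bemneyot   [unconditioned shift]
  bemneyot → bemnezot   [unconditioned shift]
  bemnezot (rule 3 does not apply)
  giving Rizilen bemnezot.
Dedenu: start from *bemneyod.
  rule 1 (vowel merger): bemneyod → bimniyod
  rule 2 (vowel merger): bimniyod → bimniyud
  ⇒ Dedenu bimniyud
*bemneyod is the unique common source.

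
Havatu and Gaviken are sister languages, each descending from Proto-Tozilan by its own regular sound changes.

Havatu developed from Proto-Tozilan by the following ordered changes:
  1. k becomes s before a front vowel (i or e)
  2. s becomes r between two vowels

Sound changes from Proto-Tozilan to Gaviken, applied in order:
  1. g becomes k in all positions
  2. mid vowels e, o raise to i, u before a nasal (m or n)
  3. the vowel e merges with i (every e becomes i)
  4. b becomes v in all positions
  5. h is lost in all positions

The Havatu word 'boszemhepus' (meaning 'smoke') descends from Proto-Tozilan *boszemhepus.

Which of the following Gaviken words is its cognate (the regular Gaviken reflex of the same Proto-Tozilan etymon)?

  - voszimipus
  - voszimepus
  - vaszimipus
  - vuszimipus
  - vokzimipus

Gaviken: *boszemhepus > boszimhepus > boszimhipus > voszimhipus > voszimipus  (by pre-nasal raising, vowel merger, unconditioned shift, h-loss)

voszimipus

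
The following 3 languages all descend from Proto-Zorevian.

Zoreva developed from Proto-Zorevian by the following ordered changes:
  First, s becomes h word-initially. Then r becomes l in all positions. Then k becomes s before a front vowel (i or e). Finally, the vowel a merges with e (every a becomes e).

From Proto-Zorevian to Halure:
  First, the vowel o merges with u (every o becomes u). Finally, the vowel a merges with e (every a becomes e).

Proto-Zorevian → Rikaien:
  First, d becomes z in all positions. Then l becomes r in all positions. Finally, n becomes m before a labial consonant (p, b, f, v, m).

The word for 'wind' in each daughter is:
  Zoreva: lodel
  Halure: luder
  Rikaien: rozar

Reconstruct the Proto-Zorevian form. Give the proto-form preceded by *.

*lodar

Position 2: Zoreva has o, Halure has u, Rikaien has o. Zoreva preserves o here (none of its changes turn any other segment into o), so the proto-segment is *o.
Position 5: Zoreva has l, Halure has r, Rikaien has r. Halure preserves r here (none of its changes turn any other segment into r), so the proto-segment is *r.
Verify the candidate proto-form against each daughter:
Zoreva: *lodar > lodal > lodel  (by unconditioned shift, vowel merger)
Halure: start from *lodar.
  rule 1 (vowel merger): lodar → ludar
  rule 2 (vowel merger): ludar → luder
  ⇒ Halure luder
Rikaien: start from *lodar.
  rule 1 (unconditioned shift): lodar → lozar
  rule 2 (unconditioned shift): lozar → rozar
  rule 3: no change — rozar
  ⇒ Rikaien rozar
*lodar is the unique common source.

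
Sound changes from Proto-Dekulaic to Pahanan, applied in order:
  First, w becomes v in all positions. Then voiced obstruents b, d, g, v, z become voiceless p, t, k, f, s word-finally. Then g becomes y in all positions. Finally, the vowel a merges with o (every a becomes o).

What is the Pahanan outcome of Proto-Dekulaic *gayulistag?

Pahanan: *gayulistag
  gayulistag (rule 1 does not apply)
  gayulistag → gayulistak   [final devoicing]
  gayulistak → yayulistak   [unconditioned shift]
  yayulistak → yoyulistok   [vowel merger]
  giving Pahanan yoyulistok.

yoyulistok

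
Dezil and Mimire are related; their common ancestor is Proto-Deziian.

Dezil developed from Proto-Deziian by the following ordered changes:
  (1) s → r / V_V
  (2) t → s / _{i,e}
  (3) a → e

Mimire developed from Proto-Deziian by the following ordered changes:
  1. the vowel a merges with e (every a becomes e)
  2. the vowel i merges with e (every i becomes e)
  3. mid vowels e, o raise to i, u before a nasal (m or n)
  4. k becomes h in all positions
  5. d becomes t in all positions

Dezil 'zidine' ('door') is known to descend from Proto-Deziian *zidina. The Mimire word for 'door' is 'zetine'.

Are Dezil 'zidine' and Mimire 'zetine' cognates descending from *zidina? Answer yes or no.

Derive the expected Mimire reflex of *zidina:
Mimire: *zidina
  zidina → zidine   [vowel merger]
  zidine → zedene   [vowel merger]
  zedene → zedine   [pre-nasal raising]
  zedine (rule 4 does not apply)
  zedine → zetine   [unconditioned shift]
  giving Mimire zetine.
Mimire 'zetine' matches the regular reflex exactly, so the pair is cognate.

yes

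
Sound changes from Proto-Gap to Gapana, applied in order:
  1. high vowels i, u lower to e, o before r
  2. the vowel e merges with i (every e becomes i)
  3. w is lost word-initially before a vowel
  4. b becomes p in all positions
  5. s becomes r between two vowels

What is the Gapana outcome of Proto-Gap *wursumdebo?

orsumdipo

Gapana: start from *wursumdebo.
  rule 1 (pre-rhotic lowering): wursumdebo → worsumdebo
  rule 2 (vowel merger): worsumdebo → worsumdibo
  rule 3 (glide loss): worsumdibo → orsumdibo
  rule 4 (unconditioned shift): orsumdibo → orsumdipo
  rule 5: no change — orsumdipo
  ⇒ Gapana orsumdipo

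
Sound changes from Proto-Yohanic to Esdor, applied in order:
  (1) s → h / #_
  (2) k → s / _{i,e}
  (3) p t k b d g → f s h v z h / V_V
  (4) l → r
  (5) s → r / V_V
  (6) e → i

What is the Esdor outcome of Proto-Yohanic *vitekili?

viririri

Esdor: start from *vitekili.
  rule 1: no change — vitekili
  rule 2 (palatalisation): vitekili → vitesili
  rule 3 (intervocalic lenition): vitesili → visesili
  rule 4 (unconditioned shift): visesili → visesiri
  rule 5 (rhotacism): visesiri → vireriri
  rule 6 (vowel merger): vireriri → viririri
  ⇒ Esdor viririri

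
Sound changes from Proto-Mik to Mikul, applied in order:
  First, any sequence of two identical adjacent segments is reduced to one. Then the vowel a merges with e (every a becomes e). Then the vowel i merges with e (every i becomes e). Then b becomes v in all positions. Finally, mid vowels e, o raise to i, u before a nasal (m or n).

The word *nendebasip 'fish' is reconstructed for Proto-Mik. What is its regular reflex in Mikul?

Mikul: *nendebasip > nendebesip > nendebesep > nendevesep > nindevesep  (by vowel merger, vowel merger, unconditioned shift, pre-nasal raising)

nindevesep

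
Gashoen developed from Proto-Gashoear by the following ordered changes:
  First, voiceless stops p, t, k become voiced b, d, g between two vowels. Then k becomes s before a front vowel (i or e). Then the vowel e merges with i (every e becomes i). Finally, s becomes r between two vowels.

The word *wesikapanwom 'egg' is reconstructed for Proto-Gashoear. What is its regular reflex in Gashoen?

Gashoen: *wesikapanwom
  wesikapanwom → wesigabanwom   [intervocalic voicing]
  wesigabanwom (rule 2 does not apply)
  wesigabanwom → wisigabanwom   [vowel merger]
  wisigabanwom → wirigabanwom   [rhotacism]
  giving Gashoen wirigabanwom.

wirigabanwom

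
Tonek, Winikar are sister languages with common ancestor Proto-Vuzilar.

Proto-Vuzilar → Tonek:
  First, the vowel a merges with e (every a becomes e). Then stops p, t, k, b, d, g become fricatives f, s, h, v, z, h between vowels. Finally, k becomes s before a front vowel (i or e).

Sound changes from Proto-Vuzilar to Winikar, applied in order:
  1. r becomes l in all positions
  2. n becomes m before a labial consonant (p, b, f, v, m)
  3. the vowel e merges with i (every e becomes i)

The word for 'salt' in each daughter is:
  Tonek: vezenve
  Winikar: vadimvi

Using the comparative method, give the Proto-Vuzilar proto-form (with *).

Position 7: Tonek has e, Winikar has i. Taking the neighbouring segments as reconstructed: Tonek e could go back to *a or *e; Winikar i could go back to *e or *i — the one source consistent with every daughter is *e.
Position 2: Tonek has e, Winikar has a. Winikar preserves a here (none of its changes turn any other segment into a), so the proto-segment is *a.
Position 5: Tonek has n, Winikar has m. Tonek preserves n here (none of its changes turn any other segment into n), so the proto-segment is *n.
Continuing position by position gives *vadenve; check it forward:
Tonek: *vadenve
  vadenve → vedenve   [vowel merger]
  vedenve → vezenve   [intervocalic lenition]
  vezenve (rule 3 does not apply)
  giving Tonek vezenve.
Winikar: *vadenve
  vadenve (rule 1 does not apply)
  vadenve → vademve   [nasal place assimilation]
  vademve → vadimvi   [vowel merger]
  giving Winikar vadimvi.
*vadenve is the unique common source.

*vadenve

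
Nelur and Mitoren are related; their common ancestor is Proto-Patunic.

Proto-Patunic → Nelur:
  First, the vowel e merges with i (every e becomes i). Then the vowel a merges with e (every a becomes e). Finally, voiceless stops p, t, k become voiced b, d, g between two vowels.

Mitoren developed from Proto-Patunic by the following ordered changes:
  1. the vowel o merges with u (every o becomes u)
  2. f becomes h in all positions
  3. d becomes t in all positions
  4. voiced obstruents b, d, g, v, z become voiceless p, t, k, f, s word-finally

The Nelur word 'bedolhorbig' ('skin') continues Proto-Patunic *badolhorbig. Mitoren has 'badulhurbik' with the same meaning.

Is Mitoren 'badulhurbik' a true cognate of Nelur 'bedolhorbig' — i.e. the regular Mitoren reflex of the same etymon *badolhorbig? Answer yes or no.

Derive the expected Mitoren reflex of *badolhorbig:
Mitoren: *badolhorbig > badulhurbig > batulhurbig > batulhurbik  (by vowel merger, unconditioned shift, final devoicing)
The regular Mitoren reflex would be 'batulhurbik', but the attested form is 'badulhurbik'. The correspondence is irregular, so they are not cognates (the Mitoren form has a different source).

no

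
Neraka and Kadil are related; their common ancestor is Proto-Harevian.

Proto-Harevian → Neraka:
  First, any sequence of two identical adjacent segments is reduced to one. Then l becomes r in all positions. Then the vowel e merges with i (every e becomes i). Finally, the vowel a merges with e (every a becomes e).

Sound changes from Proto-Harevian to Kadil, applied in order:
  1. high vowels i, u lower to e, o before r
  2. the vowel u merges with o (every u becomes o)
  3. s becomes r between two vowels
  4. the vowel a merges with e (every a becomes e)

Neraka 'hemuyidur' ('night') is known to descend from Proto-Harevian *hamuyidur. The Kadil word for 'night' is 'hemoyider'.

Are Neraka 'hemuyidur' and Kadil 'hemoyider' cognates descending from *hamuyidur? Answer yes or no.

Derive the expected Kadil reflex of *hamuyidur:
Kadil: *hamuyidur
  hamuyidur → hamuyidor   [pre-rhotic lowering]
  hamuyidor → hamoyidor   [vowel merger]
  hamoyidor (rule 3 does not apply)
  hamoyidor → hemoyidor   [vowel merger]
  giving Kadil hemoyidor.
The regular Kadil reflex would be 'hemoyidor', but the attested form is 'hemoyider'. The correspondence is irregular, so they are not cognates (the Kadil form has a different source).

no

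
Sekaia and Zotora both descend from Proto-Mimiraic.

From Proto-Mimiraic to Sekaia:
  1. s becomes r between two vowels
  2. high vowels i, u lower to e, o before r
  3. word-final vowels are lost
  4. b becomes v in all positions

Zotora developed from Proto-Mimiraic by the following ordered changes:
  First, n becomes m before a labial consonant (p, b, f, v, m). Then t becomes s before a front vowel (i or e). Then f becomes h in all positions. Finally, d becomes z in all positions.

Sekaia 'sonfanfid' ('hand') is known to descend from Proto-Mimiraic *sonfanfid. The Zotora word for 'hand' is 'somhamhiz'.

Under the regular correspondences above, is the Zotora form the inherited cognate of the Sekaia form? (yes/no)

yes

Derive the expected Zotora reflex of *sonfanfid:
Zotora: *sonfanfid
  sonfanfid → somfamfid   [nasal place assimilation]
  somfamfid (rule 2 does not apply)
  somfamfid → somhamhid   [unconditioned shift]
  somhamhid → somhamhiz   [unconditioned shift]
  giving Zotora somhamhiz.
Zotora 'somhamhiz' matches the regular reflex exactly, so the pair is cognate.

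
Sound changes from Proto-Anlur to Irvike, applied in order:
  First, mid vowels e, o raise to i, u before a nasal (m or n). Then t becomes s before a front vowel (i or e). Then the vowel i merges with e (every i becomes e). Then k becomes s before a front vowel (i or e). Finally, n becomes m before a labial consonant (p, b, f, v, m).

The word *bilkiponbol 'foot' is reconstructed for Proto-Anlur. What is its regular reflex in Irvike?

belsepumbol

Irvike: start from *bilkiponbol.
  rule 1 (pre-nasal raising): bilkiponbol → bilkipunbol
  rule 2: no change — bilkipunbol
  rule 3 (vowel merger): bilkipunbol → belkepunbol
  rule 4 (palatalisation): belkepunbol → belsepunbol
  rule 5 (nasal place assimilation): belsepunbol → belsepumbol
  ⇒ Irvike belsepumbol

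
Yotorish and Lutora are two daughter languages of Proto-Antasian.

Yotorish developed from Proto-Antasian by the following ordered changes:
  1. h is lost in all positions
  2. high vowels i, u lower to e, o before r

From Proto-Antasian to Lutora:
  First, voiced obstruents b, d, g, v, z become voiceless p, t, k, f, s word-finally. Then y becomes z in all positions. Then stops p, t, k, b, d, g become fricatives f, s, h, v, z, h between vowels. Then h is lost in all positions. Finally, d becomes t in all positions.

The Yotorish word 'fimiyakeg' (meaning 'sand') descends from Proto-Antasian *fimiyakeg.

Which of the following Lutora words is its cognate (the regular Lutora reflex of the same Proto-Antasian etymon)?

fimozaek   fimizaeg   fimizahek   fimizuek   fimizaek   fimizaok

Lutora: start from *fimiyakeg.
  rule 1 (final devoicing): fimiyakeg → fimiyakek
  rule 2 (unconditioned shift): fimiyakek → fimizakek
  rule 3 (intervocalic lenition): fimizakek → fimizahek
  rule 4 (h-loss): fimizahek → fimizaek
  rule 5: no change — fimizaek
  ⇒ Lutora fimizaek
The other candidates each miss or misapply at least one Lutora change.

fimizaek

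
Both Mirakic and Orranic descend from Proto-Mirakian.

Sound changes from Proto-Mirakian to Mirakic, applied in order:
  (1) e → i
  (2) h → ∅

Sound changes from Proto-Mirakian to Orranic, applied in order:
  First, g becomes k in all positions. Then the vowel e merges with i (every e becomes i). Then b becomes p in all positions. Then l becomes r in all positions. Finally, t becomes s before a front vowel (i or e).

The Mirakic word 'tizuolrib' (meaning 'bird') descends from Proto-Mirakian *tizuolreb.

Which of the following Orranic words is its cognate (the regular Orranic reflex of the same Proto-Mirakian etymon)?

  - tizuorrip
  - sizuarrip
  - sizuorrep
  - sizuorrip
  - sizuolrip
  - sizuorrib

Orranic: start from *tizuolreb.
  rule 1: no change — tizuolreb
  rule 2 (vowel merger): tizuolreb → tizuolrib
  rule 3 (unconditioned shift): tizuolrib → tizuolrip
  rule 4 (unconditioned shift): tizuolrip → tizuorrip
  rule 5 (palatalisation): tizuorrip → sizuorrip
  ⇒ Orranic sizuorrip
Only 'sizuorrip' matches the regular Orranic development of *tizuolreb.

sizuorrip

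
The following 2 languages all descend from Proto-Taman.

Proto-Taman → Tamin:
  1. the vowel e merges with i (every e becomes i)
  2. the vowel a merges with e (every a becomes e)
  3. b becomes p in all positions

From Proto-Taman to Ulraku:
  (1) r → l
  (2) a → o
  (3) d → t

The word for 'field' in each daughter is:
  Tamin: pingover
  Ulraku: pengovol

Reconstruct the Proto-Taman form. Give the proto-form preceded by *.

*pengovar

Position 2: Tamin has i, Ulraku has e. Ulraku preserves e here (none of its changes turn any other segment into e), so the proto-segment is *e.
Position 8: Tamin has r, Ulraku has l. Tamin preserves r here (none of its changes turn any other segment into r), so the proto-segment is *r.
Verify the candidate proto-form against each daughter:
Tamin: start from *pengovar.
  rule 1 (vowel merger): pengovar → pingovar
  rule 2 (vowel merger): pingovar → pingover
  rule 3: no change — pingover
  ⇒ Tamin pingover
Ulraku: start from *pengovar.
  rule 1 (unconditioned shift): pengovar → pengoval
  rule 2 (vowel merger): pengoval → pengovol
  rule 3: no change — pengovol
  ⇒ Ulraku pengovol
No other proto-form is consistent with every reflex, so the reconstruction is *pengovar.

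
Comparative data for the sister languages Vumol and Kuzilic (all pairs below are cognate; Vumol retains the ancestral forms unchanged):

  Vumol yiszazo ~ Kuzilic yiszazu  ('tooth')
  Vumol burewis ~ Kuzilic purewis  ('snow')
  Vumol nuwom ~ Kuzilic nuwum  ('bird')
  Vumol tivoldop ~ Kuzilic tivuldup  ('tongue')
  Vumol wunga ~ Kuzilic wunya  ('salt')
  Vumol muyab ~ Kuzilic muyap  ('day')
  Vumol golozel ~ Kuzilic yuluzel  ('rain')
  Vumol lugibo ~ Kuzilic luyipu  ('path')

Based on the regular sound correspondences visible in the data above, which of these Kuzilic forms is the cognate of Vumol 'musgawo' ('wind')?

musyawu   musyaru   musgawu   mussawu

wunga ~ wunya — Vumol g corresponds to Kuzilic y after a consonant, before a back vowel.
yiszazo ~ yiszazu, lugibo ~ luyipu — Vumol o corresponds to Kuzilic u word-finally.
Applying these to Vumol 'musgawo':
  musgawo → musyawo   (g→y after a consonant, before a back vowel)
  musyawo → musyawu   (o→u word-finally)
So the Kuzilic cognate is 'musyawu'.

musyawu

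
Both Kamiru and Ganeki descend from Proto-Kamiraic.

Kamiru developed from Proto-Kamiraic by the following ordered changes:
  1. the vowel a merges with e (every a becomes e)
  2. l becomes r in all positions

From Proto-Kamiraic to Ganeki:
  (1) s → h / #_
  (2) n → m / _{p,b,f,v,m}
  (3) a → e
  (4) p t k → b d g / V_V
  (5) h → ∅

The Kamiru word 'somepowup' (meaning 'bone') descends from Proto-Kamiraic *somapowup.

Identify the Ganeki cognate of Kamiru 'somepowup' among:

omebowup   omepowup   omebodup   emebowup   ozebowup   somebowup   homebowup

omebowup

Ganeki: start from *somapowup.
  rule 1 (debuccalisation): somapowup → homapowup
  rule 2: no change — homapowup
  rule 3 (vowel merger): homapowup → homepowup
  rule 4 (intervocalic voicing): homepowup → homebowup
  rule 5 (h-loss): homebowup → omebowup
  ⇒ Ganeki omebowup
Only 'omebowup' matches the regular Ganeki development of *somapowup.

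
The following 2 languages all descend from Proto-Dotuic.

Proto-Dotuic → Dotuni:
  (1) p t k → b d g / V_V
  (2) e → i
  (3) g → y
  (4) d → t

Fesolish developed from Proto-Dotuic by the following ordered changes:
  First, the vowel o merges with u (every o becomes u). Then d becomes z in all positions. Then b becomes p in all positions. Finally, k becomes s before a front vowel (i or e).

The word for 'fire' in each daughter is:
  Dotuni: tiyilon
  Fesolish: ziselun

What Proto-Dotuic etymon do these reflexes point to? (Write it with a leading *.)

*dikelon

Position 6: Dotuni has o, Fesolish has u. Dotuni preserves o here (none of its changes turn any other segment into o), so the proto-segment is *o.
Position 3: Dotuni has y, Fesolish has s. Taking the neighbouring segments as reconstructed: Dotuni y could go back to *k or *g or *y; Fesolish s could go back to *k or *s — the one source consistent with every daughter is *k.
Position 1: Dotuni has t, Fesolish has z. Taking the neighbouring segments as reconstructed: Dotuni t could go back to *t or *d; Fesolish z could go back to *d or *z — the one source consistent with every daughter is *d.
Continuing position by position gives *dikelon; check it forward:
Dotuni: start from *dikelon.
  rule 1 (intervocalic voicing): dikelon → digelon
  rule 2 (vowel merger): digelon → digilon
  rule 3 (unconditioned shift): digilon → diyilon
  rule 4 (unconditioned shift): diyilon → tiyilon
  ⇒ Dotuni tiyilon
Fesolish: *dikelon
  dikelon → dikelun   [vowel merger]
  dikelun → zikelun   [unconditioned shift]
  zikelun (rule 3 does not apply)
  zikelun → ziselun   [palatalisation]
  giving Fesolish ziselun.
No other proto-form is consistent with every reflex, so the reconstruction is *dikelon.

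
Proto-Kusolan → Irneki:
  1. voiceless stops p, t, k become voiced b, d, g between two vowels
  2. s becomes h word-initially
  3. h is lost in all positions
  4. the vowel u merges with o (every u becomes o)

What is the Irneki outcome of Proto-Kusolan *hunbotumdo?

Irneki: start from *hunbotumdo.
  rule 1 (intervocalic voicing): hunbotumdo → hunbodumdo
  rule 2: no change — hunbodumdo
  rule 3 (h-loss): hunbodumdo → unbodumdo
  rule 4 (vowel merger): unbodumdo → onbodomdo
  ⇒ Irneki onbodomdo

onbodomdo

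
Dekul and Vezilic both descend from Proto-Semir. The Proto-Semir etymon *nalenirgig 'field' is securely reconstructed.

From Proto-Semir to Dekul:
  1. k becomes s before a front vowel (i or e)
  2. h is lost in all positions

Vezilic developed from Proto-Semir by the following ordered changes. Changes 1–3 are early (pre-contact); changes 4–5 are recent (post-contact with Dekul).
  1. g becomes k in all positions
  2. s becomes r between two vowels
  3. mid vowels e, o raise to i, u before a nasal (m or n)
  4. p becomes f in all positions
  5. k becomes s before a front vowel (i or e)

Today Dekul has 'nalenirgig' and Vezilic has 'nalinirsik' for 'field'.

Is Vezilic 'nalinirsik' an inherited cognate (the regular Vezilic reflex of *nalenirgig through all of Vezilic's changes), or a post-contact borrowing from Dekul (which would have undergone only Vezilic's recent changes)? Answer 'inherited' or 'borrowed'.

inherited

If inherited, *nalenirgig would pass through all of Vezilic's changes:
Vezilic: start from *nalenirgig.
  rule 1 (unconditioned shift): nalenirgig → nalenirkik
  rule 2: no change — nalenirkik
  rule 3 (pre-nasal raising): nalenirkik → nalinirkik
  rule 4: no change — nalinirkik
  rule 5 (palatalisation): nalinirkik → nalinirsik
  ⇒ Vezilic nalinirsik
If borrowed from Dekul 'nalenirgig' after the early changes, it would undergo only the recent ones:
  rule 4 (unconditioned shift): no change (nalenirgig)
  rule 5 (palatalisation): no change (nalenirgig)
  ⇒ as a loan: nalenirgig
Vezilic 'nalinirsik' matches the inherited outcome exactly, so it is an inherited cognate, not a loan.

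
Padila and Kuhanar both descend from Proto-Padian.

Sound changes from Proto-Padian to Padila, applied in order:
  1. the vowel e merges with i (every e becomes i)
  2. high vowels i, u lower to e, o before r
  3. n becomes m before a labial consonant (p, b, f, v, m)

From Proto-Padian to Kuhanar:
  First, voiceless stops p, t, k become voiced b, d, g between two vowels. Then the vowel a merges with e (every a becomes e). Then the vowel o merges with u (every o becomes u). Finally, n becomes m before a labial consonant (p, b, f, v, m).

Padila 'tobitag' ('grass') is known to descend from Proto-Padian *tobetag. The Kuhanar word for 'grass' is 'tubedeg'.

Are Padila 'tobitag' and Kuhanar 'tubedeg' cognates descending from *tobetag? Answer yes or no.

yes

Derive the expected Kuhanar reflex of *tobetag:
Kuhanar: start from *tobetag.
  rule 1 (intervocalic voicing): tobetag → tobedag
  rule 2 (vowel merger): tobedag → tobedeg
  rule 3 (vowel merger): tobedeg → tubedeg
  rule 4: no change — tubedeg
  ⇒ Kuhanar tubedeg
Kuhanar 'tubedeg' matches the regular reflex exactly, so the pair is cognate.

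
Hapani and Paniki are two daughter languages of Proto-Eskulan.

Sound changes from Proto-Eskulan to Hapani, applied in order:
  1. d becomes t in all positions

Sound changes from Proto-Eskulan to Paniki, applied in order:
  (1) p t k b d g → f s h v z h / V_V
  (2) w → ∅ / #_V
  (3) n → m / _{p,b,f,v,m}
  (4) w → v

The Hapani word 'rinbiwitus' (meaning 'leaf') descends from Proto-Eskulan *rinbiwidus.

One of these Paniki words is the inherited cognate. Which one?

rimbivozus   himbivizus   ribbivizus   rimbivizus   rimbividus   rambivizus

rimbivizus

Paniki: start from *rinbiwidus.
  rule 1 (intervocalic lenition): rinbiwidus → rinbiwizus
  rule 2: no change — rinbiwizus
  rule 3 (nasal place assimilation): rinbiwizus → rimbiwizus
  rule 4 (unconditioned shift): rimbiwizus → rimbivizus
  ⇒ Paniki rimbivizus
The other candidates each miss or misapply at least one Paniki change.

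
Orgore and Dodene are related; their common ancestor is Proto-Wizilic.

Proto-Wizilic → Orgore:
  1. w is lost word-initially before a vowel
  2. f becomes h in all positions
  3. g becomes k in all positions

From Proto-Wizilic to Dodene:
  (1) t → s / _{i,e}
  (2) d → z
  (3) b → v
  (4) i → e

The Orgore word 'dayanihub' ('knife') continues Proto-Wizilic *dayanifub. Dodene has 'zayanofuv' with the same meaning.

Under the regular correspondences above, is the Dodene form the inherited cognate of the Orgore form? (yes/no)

no

Derive the expected Dodene reflex of *dayanifub:
Dodene: start from *dayanifub.
  rule 1: no change — dayanifub
  rule 2 (unconditioned shift): dayanifub → zayanifub
  rule 3 (unconditioned shift): zayanifub → zayanifuv
  rule 4 (vowel merger): zayanifuv → zayanefuv
  ⇒ Dodene zayanefuv
The regular Dodene reflex would be 'zayanefuv', but the attested form is 'zayanofuv'. The correspondence is irregular, so they are not cognates (the Dodene form has a different source).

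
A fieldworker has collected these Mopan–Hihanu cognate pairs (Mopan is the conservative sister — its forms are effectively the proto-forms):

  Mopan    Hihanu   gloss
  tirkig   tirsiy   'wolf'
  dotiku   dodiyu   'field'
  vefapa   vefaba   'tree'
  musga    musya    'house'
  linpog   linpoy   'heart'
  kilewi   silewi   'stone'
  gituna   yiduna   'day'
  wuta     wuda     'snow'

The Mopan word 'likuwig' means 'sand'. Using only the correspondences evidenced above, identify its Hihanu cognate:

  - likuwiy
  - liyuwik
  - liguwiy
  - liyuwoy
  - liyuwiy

dotiku ~ dodiyu — Mopan k corresponds to Hihanu y between vowels (before a back vowel).
tirkig ~ tirsiy, linpog ~ linpoy — Mopan g corresponds to Hihanu y word-finally.
Applying these to Mopan 'likuwig':
  likuwig → liyuwig   (k→y between vowels (before a back vowel))
  liyuwig → liyuwiy   (g→y word-finally)
So the Hihanu cognate is 'liyuwiy'.

liyuwiy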